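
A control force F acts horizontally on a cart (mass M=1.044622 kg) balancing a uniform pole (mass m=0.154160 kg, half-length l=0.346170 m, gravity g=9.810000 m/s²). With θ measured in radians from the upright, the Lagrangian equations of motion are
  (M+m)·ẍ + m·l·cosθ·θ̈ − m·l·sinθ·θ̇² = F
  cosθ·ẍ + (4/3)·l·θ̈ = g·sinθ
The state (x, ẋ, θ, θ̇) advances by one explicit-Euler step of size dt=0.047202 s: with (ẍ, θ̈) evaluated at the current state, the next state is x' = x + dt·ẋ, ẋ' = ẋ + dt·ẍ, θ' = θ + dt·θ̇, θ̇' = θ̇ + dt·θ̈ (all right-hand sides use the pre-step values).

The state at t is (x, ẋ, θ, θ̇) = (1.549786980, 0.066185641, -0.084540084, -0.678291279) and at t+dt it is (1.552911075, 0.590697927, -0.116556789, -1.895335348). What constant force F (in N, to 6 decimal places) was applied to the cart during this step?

F = 11.951982 N

ẍ = (ẋ'−ẋ)/dt = (0.590697927−0.066185641)/0.047202 = 11.112078
θ̈ = (θ̇'−θ̇)/dt = (-1.895335348−-0.678291279)/0.047202 = -25.783739
sinθ=-0.084439, cosθ=0.996429
F = (M+m)·ẍ + m·l·cosθ·θ̈ − m·l·sinθ·θ̇² = 13.320959 + -1.371050 − -0.002073 = 11.951982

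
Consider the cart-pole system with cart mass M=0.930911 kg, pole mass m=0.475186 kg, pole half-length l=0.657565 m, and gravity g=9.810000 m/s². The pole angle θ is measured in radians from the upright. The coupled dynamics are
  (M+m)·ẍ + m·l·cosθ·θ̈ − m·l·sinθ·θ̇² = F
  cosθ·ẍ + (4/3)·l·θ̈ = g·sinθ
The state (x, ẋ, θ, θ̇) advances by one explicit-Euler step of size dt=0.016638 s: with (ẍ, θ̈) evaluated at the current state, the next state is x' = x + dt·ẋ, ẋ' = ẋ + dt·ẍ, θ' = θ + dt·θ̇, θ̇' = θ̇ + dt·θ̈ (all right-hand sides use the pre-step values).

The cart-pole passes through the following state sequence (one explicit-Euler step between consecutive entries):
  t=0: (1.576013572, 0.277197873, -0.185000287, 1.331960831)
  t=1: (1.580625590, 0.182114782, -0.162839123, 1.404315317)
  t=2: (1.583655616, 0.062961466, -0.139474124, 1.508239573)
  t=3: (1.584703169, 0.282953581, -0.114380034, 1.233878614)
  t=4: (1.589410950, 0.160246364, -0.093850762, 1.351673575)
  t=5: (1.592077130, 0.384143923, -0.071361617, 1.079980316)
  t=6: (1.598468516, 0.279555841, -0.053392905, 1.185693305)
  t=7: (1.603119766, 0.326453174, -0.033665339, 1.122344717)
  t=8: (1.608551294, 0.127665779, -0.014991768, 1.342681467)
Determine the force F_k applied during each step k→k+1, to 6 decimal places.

step 0→1:
  ẍ = (ẋ'−ẋ)/dt = (0.182114782−0.277197873)/0.016638 = -5.714815
  θ̈ = (θ̇'−θ̇)/dt = (1.404315317−1.331960831)/0.016638 = 4.348749
  sinθ=-0.183947, cosθ=0.982936
  F = (M+m)·ẍ + m·l·cosθ·θ̈ − m·l·sinθ·θ̇² = -8.035584 + 1.335648 − -0.101971 = -6.597965
step 1→2:
  ẍ = (ẋ'−ẋ)/dt = (0.062961466−0.182114782)/0.016638 = -7.161517
  θ̈ = (θ̇'−θ̇)/dt = (1.508239573−1.404315317)/0.016638 = 6.246199
  sinθ=-0.162120, cosθ=0.986771
  F = (M+m)·ẍ + m·l·cosθ·θ̈ − m·l·sinθ·θ̇² = -10.069787 + 1.925903 − -0.099901 = -8.043983
step 2→3:
  ẍ = (ẋ'−ẋ)/dt = (0.282953581−0.062961466)/0.016638 = 13.222269
  θ̈ = (θ̇'−θ̇)/dt = (1.233878614−1.508239573)/0.016638 = -16.490020
  sinθ=-0.139022, cosθ=0.990289
  F = (M+m)·ẍ + m·l·cosθ·θ̈ − m·l·sinθ·θ̇² = 18.591793 + -5.102530 − -0.098816 = 13.588079
step 3→4:
  ẍ = (ẋ'−ẋ)/dt = (0.160246364−0.282953581)/0.016638 = -7.375118
  θ̈ = (θ̇'−θ̇)/dt = (1.351673575−1.233878614)/0.016638 = 7.079875
  sinθ=-0.114131, cosθ=0.993466
  F = (M+m)·ẍ + m·l·cosθ·θ̈ − m·l·sinθ·θ̇² = -10.370132 + 2.197763 − -0.054294 = -8.118075
step 4→5:
  ẍ = (ẋ'−ẋ)/dt = (0.384143923−0.160246364)/0.016638 = 13.457000
  θ̈ = (θ̇'−θ̇)/dt = (1.079980316−1.351673575)/0.016638 = -16.329683
  sinθ=-0.093713, cosθ=0.995599
  F = (M+m)·ẍ + m·l·cosθ·θ̈ − m·l·sinθ·θ̇² = 18.921847 + -5.080011 − -0.053499 = 13.895335
step 5→6:
  ẍ = (ẋ'−ẋ)/dt = (0.279555841−0.384143923)/0.016638 = -6.286097
  θ̈ = (θ̇'−θ̇)/dt = (1.185693305−1.079980316)/0.016638 = 6.353708
  sinθ=-0.071301, cosθ=0.997455
  F = (M+m)·ẍ + m·l·cosθ·θ̈ − m·l·sinθ·θ̇² = -8.838862 + 1.980263 − -0.025985 = -6.832614
step 6→7:
  ẍ = (ẋ'−ẋ)/dt = (0.326453174−0.279555841)/0.016638 = 2.818688
  θ̈ = (θ̇'−θ̇)/dt = (1.122344717−1.185693305)/0.016638 = -3.807464
  sinθ=-0.053368, cosθ=0.998575
  F = (M+m)·ẍ + m·l·cosθ·θ̈ − m·l·sinθ·θ̇² = 3.963349 + -1.188006 − -0.023444 = 2.798786
step 7→8:
  ẍ = (ẋ'−ẋ)/dt = (0.127665779−0.326453174)/0.016638 = -11.947794
  θ̈ = (θ̇'−θ̇)/dt = (1.342681467−1.122344717)/0.016638 = 13.242983
  sinθ=-0.033659, cosθ=0.999433
  F = (M+m)·ẍ + m·l·cosθ·θ̈ − m·l·sinθ·θ̇² = -16.799757 + 4.135633 − -0.013248 = -12.650876

F_0 = -6.597965 N
F_1 = -8.043983 N
F_2 = 13.588079 N
F_3 = -8.118075 N
F_4 = 13.895335 N
F_5 = -6.832614 N
F_6 = 2.798786 N
F_7 = -12.650876 N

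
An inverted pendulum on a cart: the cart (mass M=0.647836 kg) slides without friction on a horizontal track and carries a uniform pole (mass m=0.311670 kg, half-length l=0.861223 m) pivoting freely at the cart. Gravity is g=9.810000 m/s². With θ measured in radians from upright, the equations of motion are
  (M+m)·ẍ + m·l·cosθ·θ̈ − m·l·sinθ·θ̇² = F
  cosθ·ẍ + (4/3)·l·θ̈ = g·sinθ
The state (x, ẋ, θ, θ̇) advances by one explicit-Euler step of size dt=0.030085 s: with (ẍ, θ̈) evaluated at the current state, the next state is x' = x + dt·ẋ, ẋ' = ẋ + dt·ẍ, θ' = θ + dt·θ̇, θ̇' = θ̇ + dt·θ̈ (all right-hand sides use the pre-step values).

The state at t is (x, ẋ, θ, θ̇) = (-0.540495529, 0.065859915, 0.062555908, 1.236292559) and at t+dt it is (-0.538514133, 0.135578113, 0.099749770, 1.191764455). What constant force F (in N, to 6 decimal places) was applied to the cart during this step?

F = 1.801386 N

ẍ = (ẋ'−ẋ)/dt = (0.135578113−0.065859915)/0.030085 = 2.317374
θ̈ = (θ̇'−θ̇)/dt = (1.191764455−1.236292559)/0.030085 = -1.480077
sinθ=0.062515, cosθ=0.998044
F = (M+m)·ẍ + m·l·cosθ·θ̈ − m·l·sinθ·θ̇² = 2.223534 + -0.396501 − 0.025647 = 1.801386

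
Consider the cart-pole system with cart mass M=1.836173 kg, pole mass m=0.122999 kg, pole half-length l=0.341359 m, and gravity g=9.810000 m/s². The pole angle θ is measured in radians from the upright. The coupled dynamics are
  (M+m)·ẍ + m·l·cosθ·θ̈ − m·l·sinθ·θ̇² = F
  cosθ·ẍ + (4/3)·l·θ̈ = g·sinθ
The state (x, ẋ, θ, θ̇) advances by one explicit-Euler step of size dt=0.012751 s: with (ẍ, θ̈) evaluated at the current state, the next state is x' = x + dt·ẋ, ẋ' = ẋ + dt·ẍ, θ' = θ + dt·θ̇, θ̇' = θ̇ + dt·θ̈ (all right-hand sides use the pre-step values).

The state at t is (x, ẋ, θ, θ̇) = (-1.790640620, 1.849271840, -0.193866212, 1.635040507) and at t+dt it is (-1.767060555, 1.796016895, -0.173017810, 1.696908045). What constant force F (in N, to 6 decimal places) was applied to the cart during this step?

ẍ = (ẋ'−ẋ)/dt = (1.796016895−1.849271840)/0.012751 = -4.176531
θ̈ = (θ̇'−θ̇)/dt = (1.696908045−1.635040507)/0.012751 = 4.851975
sinθ=-0.192654, cosθ=0.981267
F = (M+m)·ẍ + m·l·cosθ·θ̈ − m·l·sinθ·θ̇² = -8.182542 + 0.199903 − -0.021625 = -7.961015

F = -7.961015 N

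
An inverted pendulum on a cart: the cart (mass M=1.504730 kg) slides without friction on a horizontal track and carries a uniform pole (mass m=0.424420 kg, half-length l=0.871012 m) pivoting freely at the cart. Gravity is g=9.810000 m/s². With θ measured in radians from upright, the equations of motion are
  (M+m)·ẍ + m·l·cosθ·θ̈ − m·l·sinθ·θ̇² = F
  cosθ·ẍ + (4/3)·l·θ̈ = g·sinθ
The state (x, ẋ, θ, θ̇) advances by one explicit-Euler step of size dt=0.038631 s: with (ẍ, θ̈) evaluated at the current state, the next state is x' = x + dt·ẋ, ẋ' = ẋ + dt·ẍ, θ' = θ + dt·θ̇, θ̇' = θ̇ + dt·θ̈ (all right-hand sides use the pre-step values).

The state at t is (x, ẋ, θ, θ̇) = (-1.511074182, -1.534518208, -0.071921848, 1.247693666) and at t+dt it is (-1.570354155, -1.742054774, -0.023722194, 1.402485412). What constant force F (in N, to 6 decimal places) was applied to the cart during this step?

ẍ = (ẋ'−ẋ)/dt = (-1.742054774−-1.534518208)/0.038631 = -5.372280
θ̈ = (θ̇'−θ̇)/dt = (1.402485412−1.247693666)/0.038631 = 4.006931
sinθ=-0.071860, cosθ=0.997415
F = (M+m)·ẍ + m·l·cosθ·θ̈ − m·l·sinθ·θ̇² = -10.363935 + 1.477432 − -0.041354 = -8.845148

F = -8.845148 N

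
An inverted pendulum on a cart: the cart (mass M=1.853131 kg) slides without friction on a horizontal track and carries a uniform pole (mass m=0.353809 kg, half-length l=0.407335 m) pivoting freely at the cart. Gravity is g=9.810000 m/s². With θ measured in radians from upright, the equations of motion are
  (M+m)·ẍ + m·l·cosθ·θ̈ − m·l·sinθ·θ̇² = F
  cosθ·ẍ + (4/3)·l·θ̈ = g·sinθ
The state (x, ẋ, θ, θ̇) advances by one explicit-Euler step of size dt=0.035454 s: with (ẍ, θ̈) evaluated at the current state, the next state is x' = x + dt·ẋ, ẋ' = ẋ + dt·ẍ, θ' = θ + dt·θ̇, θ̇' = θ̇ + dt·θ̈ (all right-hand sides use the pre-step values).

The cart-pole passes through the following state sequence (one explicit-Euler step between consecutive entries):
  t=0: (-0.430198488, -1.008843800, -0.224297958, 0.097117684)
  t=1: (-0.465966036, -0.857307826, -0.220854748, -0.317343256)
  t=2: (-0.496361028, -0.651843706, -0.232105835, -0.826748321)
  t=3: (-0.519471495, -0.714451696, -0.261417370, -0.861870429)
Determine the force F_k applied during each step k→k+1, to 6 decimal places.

F_0 = 7.790550 N
F_1 = 10.772496 N
F_2 = -4.013503 N

step 0→1:
  ẍ = (ẋ'−ẋ)/dt = (-0.857307826−-1.008843800)/0.035454 = 4.274157
  θ̈ = (θ̇'−θ̇)/dt = (-0.317343256−0.097117684)/0.035454 = -11.690104
  sinθ=-0.222422, cosθ=0.974950
  F = (M+m)·ẍ + m·l·cosθ·θ̈ − m·l·sinθ·θ̇² = 9.432809 + -1.642561 − -0.000302 = 7.790550
step 1→2:
  ẍ = (ẋ'−ẋ)/dt = (-0.651843706−-0.857307826)/0.035454 = 5.795231
  θ̈ = (θ̇'−θ̇)/dt = (-0.826748321−-0.317343256)/0.035454 = -14.368056
  sinθ=-0.219064, cosθ=0.975711
  F = (M+m)·ẍ + m·l·cosθ·θ̈ − m·l·sinθ·θ̇² = 12.789727 + -2.020411 − -0.003179 = 10.772496
step 2→3:
  ẍ = (ẋ'−ẋ)/dt = (-0.714451696−-0.651843706)/0.035454 = -1.765894
  θ̈ = (θ̇'−θ̇)/dt = (-0.861870429−-0.826748321)/0.035454 = -0.990639
  sinθ=-0.230027, cosθ=0.973184
  F = (M+m)·ẍ + m·l·cosθ·θ̈ − m·l·sinθ·θ̇² = -3.897221 + -0.138941 − -0.022659 = -4.013503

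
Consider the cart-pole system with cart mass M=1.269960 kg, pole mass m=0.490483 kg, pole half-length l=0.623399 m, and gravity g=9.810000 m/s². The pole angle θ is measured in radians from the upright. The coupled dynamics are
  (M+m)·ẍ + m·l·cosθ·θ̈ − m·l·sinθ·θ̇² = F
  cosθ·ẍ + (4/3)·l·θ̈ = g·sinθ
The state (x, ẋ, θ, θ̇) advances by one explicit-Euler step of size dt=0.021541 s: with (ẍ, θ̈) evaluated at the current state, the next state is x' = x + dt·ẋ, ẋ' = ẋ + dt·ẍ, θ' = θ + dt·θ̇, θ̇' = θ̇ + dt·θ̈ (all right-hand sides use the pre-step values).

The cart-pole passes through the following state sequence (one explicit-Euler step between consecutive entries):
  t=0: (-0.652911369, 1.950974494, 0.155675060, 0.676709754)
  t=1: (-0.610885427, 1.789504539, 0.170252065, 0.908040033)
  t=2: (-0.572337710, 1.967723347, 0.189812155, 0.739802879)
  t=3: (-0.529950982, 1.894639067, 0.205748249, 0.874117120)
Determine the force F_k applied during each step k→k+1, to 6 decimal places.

step 0→1:
  ẍ = (ẋ'−ẋ)/dt = (1.789504539−1.950974494)/0.021541 = -7.495936
  θ̈ = (θ̇'−θ̇)/dt = (0.908040033−0.676709754)/0.021541 = 10.739069
  sinθ=0.155047, cosθ=0.987907
  F = (M+m)·ẍ + m·l·cosθ·θ̈ − m·l·sinθ·θ̇² = -13.196168 + 3.243940 − 0.021710 = -9.973938
step 1→2:
  ẍ = (ẋ'−ẋ)/dt = (1.967723347−1.789504539)/0.021541 = 8.273470
  θ̈ = (θ̇'−θ̇)/dt = (0.739802879−0.908040033)/0.021541 = -7.810090
  sinθ=0.169431, cosθ=0.985542
  F = (M+m)·ẍ + m·l·cosθ·θ̈ − m·l·sinθ·θ̇² = 14.564972 + -2.353538 − 0.042716 = 12.168717
step 2→3:
  ẍ = (ẋ'−ẋ)/dt = (1.894639067−1.967723347)/0.021541 = -3.392799
  θ̈ = (θ̇'−θ̇)/dt = (0.874117120−0.739802879)/0.021541 = 6.235283
  sinθ=0.188674, cosθ=0.982040
  F = (M+m)·ẍ + m·l·cosθ·θ̈ − m·l·sinθ·θ̇² = -5.972829 + 1.872299 − 0.031574 = -4.132104

F_0 = -9.973938 N
F_1 = 12.168717 N
F_2 = -4.132104 N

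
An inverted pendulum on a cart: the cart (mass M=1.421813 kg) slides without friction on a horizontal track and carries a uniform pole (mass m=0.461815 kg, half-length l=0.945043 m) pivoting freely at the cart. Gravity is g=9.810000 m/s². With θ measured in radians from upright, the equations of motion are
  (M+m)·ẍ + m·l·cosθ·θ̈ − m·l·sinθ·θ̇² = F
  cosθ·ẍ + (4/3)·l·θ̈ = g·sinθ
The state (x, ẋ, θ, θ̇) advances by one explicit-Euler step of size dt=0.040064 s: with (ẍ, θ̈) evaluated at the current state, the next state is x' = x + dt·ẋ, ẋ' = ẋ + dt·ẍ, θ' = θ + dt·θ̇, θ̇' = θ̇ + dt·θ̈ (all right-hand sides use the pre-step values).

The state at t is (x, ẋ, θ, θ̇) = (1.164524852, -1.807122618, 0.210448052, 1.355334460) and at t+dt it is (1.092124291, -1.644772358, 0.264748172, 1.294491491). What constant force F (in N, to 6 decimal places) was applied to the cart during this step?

ẍ = (ẋ'−ẋ)/dt = (-1.644772358−-1.807122618)/0.040064 = 4.052273
θ̈ = (θ̇'−θ̇)/dt = (1.294491491−1.355334460)/0.040064 = -1.518644
sinθ=0.208898, cosθ=0.977937
F = (M+m)·ẍ + m·l·cosθ·θ̈ − m·l·sinθ·θ̇² = 7.632975 + -0.648167 − 0.167474 = 6.817334

F = 6.817334 N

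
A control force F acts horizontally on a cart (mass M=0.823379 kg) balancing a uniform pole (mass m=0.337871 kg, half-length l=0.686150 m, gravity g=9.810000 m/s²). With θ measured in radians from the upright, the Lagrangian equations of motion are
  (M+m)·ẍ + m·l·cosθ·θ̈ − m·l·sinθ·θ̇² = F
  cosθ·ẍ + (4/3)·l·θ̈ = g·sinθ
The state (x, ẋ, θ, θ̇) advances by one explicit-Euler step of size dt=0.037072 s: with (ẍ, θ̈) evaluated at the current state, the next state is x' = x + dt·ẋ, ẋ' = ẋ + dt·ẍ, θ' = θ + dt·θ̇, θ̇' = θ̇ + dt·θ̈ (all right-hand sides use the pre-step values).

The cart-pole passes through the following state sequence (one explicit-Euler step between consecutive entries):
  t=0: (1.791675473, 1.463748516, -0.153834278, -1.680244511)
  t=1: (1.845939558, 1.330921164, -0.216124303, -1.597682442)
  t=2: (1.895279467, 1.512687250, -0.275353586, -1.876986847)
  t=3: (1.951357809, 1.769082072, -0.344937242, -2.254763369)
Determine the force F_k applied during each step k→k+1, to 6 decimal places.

step 0→1:
  ẍ = (ẋ'−ẋ)/dt = (1.330921164−1.463748516)/0.037072 = -3.582956
  θ̈ = (θ̇'−θ̇)/dt = (-1.597682442−-1.680244511)/0.037072 = 2.227074
  sinθ=-0.153228, cosθ=0.988191
  F = (M+m)·ẍ + m·l·cosθ·θ̈ − m·l·sinθ·θ̇² = -4.160708 + 0.510206 − -0.100289 = -3.550213
step 1→2:
  ẍ = (ẋ'−ẋ)/dt = (1.512687250−1.330921164)/0.037072 = 4.903056
  θ̈ = (θ̇'−θ̇)/dt = (-1.876986847−-1.597682442)/0.037072 = -7.534107
  sinθ=-0.214446, cosθ=0.976736
  F = (M+m)·ẍ + m·l·cosθ·θ̈ − m·l·sinθ·θ̇² = 5.693674 + -1.706000 − -0.126902 = 4.114576
step 2→3:
  ẍ = (ẋ'−ẋ)/dt = (1.769082072−1.512687250)/0.037072 = 6.916131
  θ̈ = (θ̇'−θ̇)/dt = (-2.254763369−-1.876986847)/0.037072 = -10.190346
  sinθ=-0.271887, cosθ=0.962329
  F = (M+m)·ẍ + m·l·cosθ·θ̈ − m·l·sinθ·θ̇² = 8.031358 + -2.273435 − -0.222066 = 5.979988

F_0 = -3.550213 N
F_1 = 4.114576 N
F_2 = 5.979988 N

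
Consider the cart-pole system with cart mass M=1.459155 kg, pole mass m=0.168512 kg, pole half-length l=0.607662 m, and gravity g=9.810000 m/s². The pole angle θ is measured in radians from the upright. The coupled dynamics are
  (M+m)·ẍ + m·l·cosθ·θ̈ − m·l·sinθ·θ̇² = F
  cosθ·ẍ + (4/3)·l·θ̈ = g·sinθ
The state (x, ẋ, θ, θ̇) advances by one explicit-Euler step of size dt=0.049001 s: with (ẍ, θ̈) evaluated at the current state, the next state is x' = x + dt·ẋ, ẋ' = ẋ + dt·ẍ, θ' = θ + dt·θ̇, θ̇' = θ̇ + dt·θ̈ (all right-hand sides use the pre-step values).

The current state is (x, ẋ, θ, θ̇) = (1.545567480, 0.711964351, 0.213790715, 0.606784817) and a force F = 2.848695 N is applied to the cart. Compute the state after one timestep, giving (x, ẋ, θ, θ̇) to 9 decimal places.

sinθ=0.212165830, cosθ=0.977233678
temp = (F + m·l·θ̇²·sinθ)/(M+m) = (2.848695 + 0.007999038)/1.627667 = 1.755085062
θ̈ = (g·sinθ − cosθ·temp)/(l·(4/3 − m·cos²θ/(M+m))) = 0.488202370
ẍ = temp − m·l·θ̈·cosθ/(M+m) = 1.725070939
Euler: x'=1.545567480+0.049001·0.711964351=1.580454445, ẋ'=0.711964351+0.049001·1.725070939=0.796494552
       θ'=0.213790715+0.049001·0.606784817=0.243523778, θ̇'=0.606784817+0.049001·0.488202370=0.630707221

(1.580454445, 0.796494552, 0.243523778, 0.630707221)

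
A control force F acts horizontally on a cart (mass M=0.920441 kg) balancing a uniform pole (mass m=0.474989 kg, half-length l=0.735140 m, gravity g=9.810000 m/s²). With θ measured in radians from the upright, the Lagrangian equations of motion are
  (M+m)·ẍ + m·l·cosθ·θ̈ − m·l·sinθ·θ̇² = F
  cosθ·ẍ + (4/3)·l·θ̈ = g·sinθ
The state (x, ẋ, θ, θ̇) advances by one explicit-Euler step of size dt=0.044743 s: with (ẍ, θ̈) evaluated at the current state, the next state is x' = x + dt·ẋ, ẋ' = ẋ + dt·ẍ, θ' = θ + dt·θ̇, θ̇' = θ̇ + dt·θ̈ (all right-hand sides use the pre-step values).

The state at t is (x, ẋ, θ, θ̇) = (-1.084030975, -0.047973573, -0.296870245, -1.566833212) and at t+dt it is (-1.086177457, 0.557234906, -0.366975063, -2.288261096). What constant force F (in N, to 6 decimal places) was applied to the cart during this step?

ẍ = (ẋ'−ẋ)/dt = (0.557234906−-0.047973573)/0.044743 = 13.526328
θ̈ = (θ̇'−θ̇)/dt = (-2.288261096−-1.566833212)/0.044743 = -16.123816
sinθ=-0.292529, cosθ=0.956257
F = (M+m)·ẍ + m·l·cosθ·θ̈ − m·l·sinθ·θ̇² = 18.875043 + -5.383887 − -0.250765 = 13.741922

F = 13.741922 N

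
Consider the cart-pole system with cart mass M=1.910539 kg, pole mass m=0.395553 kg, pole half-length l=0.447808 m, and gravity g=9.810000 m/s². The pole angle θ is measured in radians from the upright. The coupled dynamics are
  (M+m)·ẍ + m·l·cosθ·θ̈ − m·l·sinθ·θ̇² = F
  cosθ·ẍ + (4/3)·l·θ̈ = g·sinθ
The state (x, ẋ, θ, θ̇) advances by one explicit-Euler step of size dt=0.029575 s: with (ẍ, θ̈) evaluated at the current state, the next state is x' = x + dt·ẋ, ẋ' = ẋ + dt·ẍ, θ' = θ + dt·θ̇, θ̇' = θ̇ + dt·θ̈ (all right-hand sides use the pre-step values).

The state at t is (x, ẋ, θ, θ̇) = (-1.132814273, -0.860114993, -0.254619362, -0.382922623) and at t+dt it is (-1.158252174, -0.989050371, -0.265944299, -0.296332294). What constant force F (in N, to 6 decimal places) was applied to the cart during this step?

F = -9.545223 N

ẍ = (ẋ'−ẋ)/dt = (-0.989050371−-0.860114993)/0.029575 = -4.359607
θ̈ = (θ̇'−θ̇)/dt = (-0.296332294−-0.382922623)/0.029575 = 2.927822
sinθ=-0.251877, cosθ=0.967759
F = (M+m)·ẍ + m·l·cosθ·θ̈ − m·l·sinθ·θ̇² = -10.053655 + 0.501890 − -0.006542 = -9.545223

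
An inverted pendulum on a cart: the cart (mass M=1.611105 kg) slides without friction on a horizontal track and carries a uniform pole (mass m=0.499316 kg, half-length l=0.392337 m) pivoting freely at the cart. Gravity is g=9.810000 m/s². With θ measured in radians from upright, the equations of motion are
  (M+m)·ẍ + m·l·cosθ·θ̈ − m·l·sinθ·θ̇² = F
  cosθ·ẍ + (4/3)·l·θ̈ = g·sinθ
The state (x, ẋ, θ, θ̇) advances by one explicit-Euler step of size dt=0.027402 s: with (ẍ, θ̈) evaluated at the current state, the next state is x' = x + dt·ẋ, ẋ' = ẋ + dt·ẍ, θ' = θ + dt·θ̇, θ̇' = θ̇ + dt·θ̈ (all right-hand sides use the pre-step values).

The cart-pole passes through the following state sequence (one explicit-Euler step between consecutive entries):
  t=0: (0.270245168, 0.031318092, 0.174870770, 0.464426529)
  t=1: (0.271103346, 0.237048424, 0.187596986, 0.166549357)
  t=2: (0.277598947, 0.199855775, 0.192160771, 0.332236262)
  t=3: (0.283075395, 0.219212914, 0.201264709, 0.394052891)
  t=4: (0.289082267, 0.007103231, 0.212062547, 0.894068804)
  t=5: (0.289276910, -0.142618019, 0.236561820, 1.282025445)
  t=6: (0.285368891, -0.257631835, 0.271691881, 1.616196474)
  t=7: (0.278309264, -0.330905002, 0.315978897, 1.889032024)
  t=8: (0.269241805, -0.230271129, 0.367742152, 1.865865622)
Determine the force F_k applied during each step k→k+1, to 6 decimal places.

step 0→1:
  ẍ = (ẋ'−ẋ)/dt = (0.237048424−0.031318092)/0.027402 = 7.507858
  θ̈ = (θ̇'−θ̇)/dt = (0.166549357−0.464426529)/0.027402 = -10.870636
  sinθ=0.173981, cosθ=0.984749
  F = (M+m)·ẍ + m·l·cosθ·θ̈ − m·l·sinθ·θ̇² = 15.844742 + -2.097081 − 0.007351 = 13.740309
step 1→2:
  ẍ = (ẋ'−ẋ)/dt = (0.199855775−0.237048424)/0.027402 = -1.357297
  θ̈ = (θ̇'−θ̇)/dt = (0.332236262−0.166549357)/0.027402 = 6.046526
  sinθ=0.186499, cosθ=0.982455
  F = (M+m)·ẍ + m·l·cosθ·θ̈ − m·l·sinθ·θ̇² = -2.864468 + 1.163733 − 0.001013 = -1.701748
step 2→3:
  ẍ = (ẋ'−ẋ)/dt = (0.219212914−0.199855775)/0.027402 = 0.706413
  θ̈ = (θ̇'−θ̇)/dt = (0.394052891−0.332236262)/0.027402 = 2.255917
  sinθ=0.190980, cosθ=0.981594
  F = (M+m)·ẍ + m·l·cosθ·θ̈ − m·l·sinθ·θ̇² = 1.490830 + 0.433800 − 0.004130 = 1.920500
step 3→4:
  ẍ = (ẋ'−ẋ)/dt = (0.007103231−0.219212914)/0.027402 = -7.740664
  θ̈ = (θ̇'−θ̇)/dt = (0.894068804−0.394052891)/0.027402 = 18.247424
  sinθ=0.199909, cosθ=0.979815
  F = (M+m)·ẍ + m·l·cosθ·θ̈ − m·l·sinθ·θ̇² = -16.336061 + 3.502517 − 0.006081 = -12.839625
step 4→5:
  ẍ = (ẋ'−ẋ)/dt = (-0.142618019−0.007103231)/0.027402 = -5.463880
  θ̈ = (θ̇'−θ̇)/dt = (1.282025445−0.894068804)/0.027402 = 14.157968
  sinθ=0.210477, cosθ=0.977599
  F = (M+m)·ẍ + m·l·cosθ·θ̈ − m·l·sinθ·θ̇² = -11.531088 + 2.711417 − 0.032960 = -8.852630
step 5→6:
  ẍ = (ẋ'−ẋ)/dt = (-0.257631835−-0.142618019)/0.027402 = -4.197278
  θ̈ = (θ̇'−θ̇)/dt = (1.616196474−1.282025445)/0.027402 = 12.195133
  sinθ=0.234362, cosθ=0.972149
  F = (M+m)·ẍ + m·l·cosθ·θ̈ − m·l·sinθ·θ̇² = -8.858024 + 2.322493 − 0.075460 = -6.610991
step 6→7:
  ẍ = (ẋ'−ẋ)/dt = (-0.330905002−-0.257631835)/0.027402 = -2.674008
  θ̈ = (θ̇'−θ̇)/dt = (1.889032024−1.616196474)/0.027402 = 9.956775
  sinθ=0.268362, cosθ=0.963318
  F = (M+m)·ẍ + m·l·cosθ·θ̈ − m·l·sinθ·θ̇² = -5.643283 + 1.878985 − 0.137323 = -3.901621
step 7→8:
  ẍ = (ẋ'−ẋ)/dt = (-0.230271129−-0.330905002)/0.027402 = 3.672501
  θ̈ = (θ̇'−θ̇)/dt = (1.865865622−1.889032024)/0.027402 = -0.845427
  sinθ=0.310747, cosθ=0.950493
  F = (M+m)·ẍ + m·l·cosθ·θ̈ − m·l·sinθ·θ̇² = 7.750523 + -0.157420 − 0.217230 = 7.375873

F_0 = 13.740309 N
F_1 = -1.701748 N
F_2 = 1.920500 N
F_3 = -12.839625 N
F_4 = -8.852630 N
F_5 = -6.610991 N
F_6 = -3.901621 N
F_7 = 7.375873 N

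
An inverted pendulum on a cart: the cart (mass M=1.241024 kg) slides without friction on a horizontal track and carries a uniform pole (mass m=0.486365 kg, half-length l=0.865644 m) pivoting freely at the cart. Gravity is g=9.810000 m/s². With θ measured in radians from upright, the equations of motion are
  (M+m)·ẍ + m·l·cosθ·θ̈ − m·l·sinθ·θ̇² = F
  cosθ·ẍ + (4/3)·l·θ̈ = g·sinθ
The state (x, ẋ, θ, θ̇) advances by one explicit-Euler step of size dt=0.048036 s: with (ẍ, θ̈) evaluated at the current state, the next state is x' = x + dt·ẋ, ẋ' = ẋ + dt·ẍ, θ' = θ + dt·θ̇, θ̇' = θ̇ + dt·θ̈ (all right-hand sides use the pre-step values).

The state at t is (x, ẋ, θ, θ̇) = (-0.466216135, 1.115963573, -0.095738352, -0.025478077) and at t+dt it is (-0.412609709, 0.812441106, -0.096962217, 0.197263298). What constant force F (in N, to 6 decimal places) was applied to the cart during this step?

F = -8.971422 N

ẍ = (ẋ'−ẋ)/dt = (0.812441106−1.115963573)/0.048036 = -6.318646
θ̈ = (θ̇'−θ̇)/dt = (0.197263298−-0.025478077)/0.048036 = 4.636968
sinθ=-0.095592, cosθ=0.995421
F = (M+m)·ẍ + m·l·cosθ·θ̈ − m·l·sinθ·θ̇² = -10.914759 + 1.943311 − -0.000026 = -8.971422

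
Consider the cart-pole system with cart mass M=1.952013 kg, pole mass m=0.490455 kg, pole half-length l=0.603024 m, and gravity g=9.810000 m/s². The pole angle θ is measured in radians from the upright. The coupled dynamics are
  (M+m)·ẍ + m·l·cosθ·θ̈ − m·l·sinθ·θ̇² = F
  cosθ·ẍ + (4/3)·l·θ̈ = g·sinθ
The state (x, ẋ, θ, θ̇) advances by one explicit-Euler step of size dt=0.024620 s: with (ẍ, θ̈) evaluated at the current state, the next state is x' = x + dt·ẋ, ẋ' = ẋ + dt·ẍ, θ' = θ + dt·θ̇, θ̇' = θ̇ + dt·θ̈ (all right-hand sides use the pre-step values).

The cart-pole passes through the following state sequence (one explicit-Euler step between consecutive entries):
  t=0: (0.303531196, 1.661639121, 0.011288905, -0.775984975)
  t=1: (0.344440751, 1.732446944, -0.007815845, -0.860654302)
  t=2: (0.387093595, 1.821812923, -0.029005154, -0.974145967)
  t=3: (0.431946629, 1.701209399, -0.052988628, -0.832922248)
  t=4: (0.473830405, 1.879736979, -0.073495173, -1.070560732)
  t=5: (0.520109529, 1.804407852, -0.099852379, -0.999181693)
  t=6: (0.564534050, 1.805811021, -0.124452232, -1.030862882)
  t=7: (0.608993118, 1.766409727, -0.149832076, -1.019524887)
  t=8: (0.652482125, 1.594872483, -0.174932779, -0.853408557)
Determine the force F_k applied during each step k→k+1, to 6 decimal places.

F_0 = 6.005543 N
F_1 = 7.504097 N
F_2 = -10.260749 N
F_3 = 14.871286 N
F_4 = -6.593111 N
F_5 = -0.210047 N
F_6 = -3.734709 N
F_7 = -14.998577 N

step 0→1:
  ẍ = (ẋ'−ẋ)/dt = (1.732446944−1.661639121)/0.024620 = 2.876029
  θ̈ = (θ̇'−θ̇)/dt = (-0.860654302−-0.775984975)/0.024620 = -3.439047
  sinθ=0.011289, cosθ=0.999936
  F = (M+m)·ẍ + m·l·cosθ·θ̈ − m·l·sinθ·θ̇² = 7.024608 + -1.017054 − 0.002010 = 6.005543
step 1→2:
  ẍ = (ẋ'−ẋ)/dt = (1.821812923−1.732446944)/0.024620 = 3.629812
  θ̈ = (θ̇'−θ̇)/dt = (-0.974145967−-0.860654302)/0.024620 = -4.609735
  sinθ=-0.007816, cosθ=0.999969
  F = (M+m)·ẍ + m·l·cosθ·θ̈ − m·l·sinθ·θ̇² = 8.865700 + -1.363316 − -0.001712 = 7.504097
step 2→3:
  ẍ = (ẋ'−ẋ)/dt = (1.701209399−1.821812923)/0.024620 = -4.898600
  θ̈ = (θ̇'−θ̇)/dt = (-0.832922248−-0.974145967)/0.024620 = 5.736138
  sinθ=-0.029001, cosθ=0.999579
  F = (M+m)·ẍ + m·l·cosθ·θ̈ − m·l·sinθ·θ̇² = -11.964673 + 1.695784 − -0.008139 = -10.260749
step 3→4:
  ẍ = (ẋ'−ẋ)/dt = (1.879736979−1.701209399)/0.024620 = 7.251323
  θ̈ = (θ̇'−θ̇)/dt = (-1.070560732−-0.832922248)/0.024620 = -9.652254
  sinθ=-0.052964, cosθ=0.998596
  F = (M+m)·ẍ + m·l·cosθ·θ̈ − m·l·sinθ·θ̇² = 17.711125 + -2.850706 − -0.010867 = 14.871286
step 4→5:
  ẍ = (ẋ'−ẋ)/dt = (1.804407852−1.879736979)/0.024620 = -3.059672
  θ̈ = (θ̇'−θ̇)/dt = (-0.999181693−-1.070560732)/0.024620 = 2.899230
  sinθ=-0.073429, cosθ=0.997300
  F = (M+m)·ẍ + m·l·cosθ·θ̈ − m·l·sinθ·θ̇² = -7.473151 + 0.855150 − -0.024890 = -6.593111
step 5→6:
  ẍ = (ẋ'−ẋ)/dt = (1.805811021−1.804407852)/0.024620 = 0.056993
  θ̈ = (θ̇'−θ̇)/dt = (-1.030862882−-0.999181693)/0.024620 = -1.286807
  sinθ=-0.099687, cosθ=0.995019
  F = (M+m)·ẍ + m·l·cosθ·θ̈ − m·l·sinθ·θ̇² = 0.139204 + -0.378685 − -0.029435 = -0.210047
step 6→7:
  ẍ = (ẋ'−ẋ)/dt = (1.766409727−1.805811021)/0.024620 = -1.600377
  θ̈ = (θ̇'−θ̇)/dt = (-1.019524887−-1.030862882)/0.024620 = 0.460520
  sinθ=-0.124131, cosθ=0.992266
  F = (M+m)·ẍ + m·l·cosθ·θ̈ − m·l·sinθ·θ̇² = -3.908871 + 0.135148 − -0.039014 = -3.734709
step 7→8:
  ẍ = (ẋ'−ẋ)/dt = (1.594872483−1.766409727)/0.024620 = -6.967394
  θ̈ = (θ̇'−θ̇)/dt = (-0.853408557−-1.019524887)/0.024620 = 6.747211
  sinθ=-0.149272, cosθ=0.988796
  F = (M+m)·ẍ + m·l·cosθ·θ̈ − m·l·sinθ·θ̇² = -17.017637 + 1.973171 − -0.045889 = -14.998577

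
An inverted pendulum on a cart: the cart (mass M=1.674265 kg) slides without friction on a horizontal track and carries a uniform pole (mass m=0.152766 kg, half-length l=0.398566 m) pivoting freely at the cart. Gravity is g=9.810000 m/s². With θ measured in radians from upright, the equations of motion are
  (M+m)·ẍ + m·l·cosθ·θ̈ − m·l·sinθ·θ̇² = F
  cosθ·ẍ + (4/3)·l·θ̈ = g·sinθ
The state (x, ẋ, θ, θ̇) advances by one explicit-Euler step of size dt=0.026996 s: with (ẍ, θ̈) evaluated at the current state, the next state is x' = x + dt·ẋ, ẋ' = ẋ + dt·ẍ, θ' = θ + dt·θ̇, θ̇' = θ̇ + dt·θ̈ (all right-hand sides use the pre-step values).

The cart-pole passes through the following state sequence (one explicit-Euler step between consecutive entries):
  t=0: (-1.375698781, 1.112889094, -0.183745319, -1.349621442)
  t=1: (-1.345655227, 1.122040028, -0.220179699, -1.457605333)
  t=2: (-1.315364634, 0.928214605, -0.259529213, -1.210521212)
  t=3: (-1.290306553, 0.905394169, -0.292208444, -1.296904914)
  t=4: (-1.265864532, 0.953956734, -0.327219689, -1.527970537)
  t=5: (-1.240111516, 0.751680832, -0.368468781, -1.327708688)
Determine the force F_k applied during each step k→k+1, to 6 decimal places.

F_0 = 0.400130 N
F_1 = -12.545608 N
F_2 = -1.709848 N
F_3 = 2.817052 N
F_4 = -13.216198 N

step 0→1:
  ẍ = (ẋ'−ẋ)/dt = (1.122040028−1.112889094)/0.026996 = 0.338974
  θ̈ = (θ̇'−θ̇)/dt = (-1.457605333−-1.349621442)/0.026996 = -3.999996
  sinθ=-0.182713, cosθ=0.983166
  F = (M+m)·ẍ + m·l·cosθ·θ̈ − m·l·sinθ·θ̇² = 0.619315 + -0.239449 − -0.020264 = 0.400130
step 1→2:
  ẍ = (ẋ'−ẋ)/dt = (0.928214605−1.122040028)/0.026996 = -7.179783
  θ̈ = (θ̇'−θ̇)/dt = (-1.210521212−-1.457605333)/0.026996 = 9.152620
  sinθ=-0.218405, cosθ=0.975858
  F = (M+m)·ẍ + m·l·cosθ·θ̈ − m·l·sinθ·θ̇² = -13.117686 + 0.543825 − -0.028253 = -12.545608
step 2→3:
  ẍ = (ẋ'−ẋ)/dt = (0.905394169−0.928214605)/0.026996 = -0.845327
  θ̈ = (θ̇'−θ̇)/dt = (-1.296904914−-1.210521212)/0.026996 = -3.199870
  sinθ=-0.256626, cosθ=0.966511
  F = (M+m)·ẍ + m·l·cosθ·θ̈ − m·l·sinθ·θ̇² = -1.544438 + -0.188307 − -0.022897 = -1.709848
step 3→4:
  ẍ = (ẋ'−ẋ)/dt = (0.953956734−0.905394169)/0.026996 = 1.798880
  θ̈ = (θ̇'−θ̇)/dt = (-1.527970537−-1.296904914)/0.026996 = -8.559254
  sinθ=-0.288068, cosθ=0.957610
  F = (M+m)·ẍ + m·l·cosθ·θ̈ − m·l·sinθ·θ̇² = 3.286610 + -0.499059 − -0.029501 = 2.817052
step 4→5:
  ẍ = (ẋ'−ẋ)/dt = (0.751680832−0.953956734)/0.026996 = -7.492810
  θ̈ = (θ̇'−θ̇)/dt = (-1.327708688−-1.527970537)/0.026996 = 7.418204
  sinθ=-0.321411, cosθ=0.946940
  F = (M+m)·ẍ + m·l·cosθ·θ̈ − m·l·sinθ·θ̇² = -13.689596 + 0.427709 − -0.045690 = -13.216198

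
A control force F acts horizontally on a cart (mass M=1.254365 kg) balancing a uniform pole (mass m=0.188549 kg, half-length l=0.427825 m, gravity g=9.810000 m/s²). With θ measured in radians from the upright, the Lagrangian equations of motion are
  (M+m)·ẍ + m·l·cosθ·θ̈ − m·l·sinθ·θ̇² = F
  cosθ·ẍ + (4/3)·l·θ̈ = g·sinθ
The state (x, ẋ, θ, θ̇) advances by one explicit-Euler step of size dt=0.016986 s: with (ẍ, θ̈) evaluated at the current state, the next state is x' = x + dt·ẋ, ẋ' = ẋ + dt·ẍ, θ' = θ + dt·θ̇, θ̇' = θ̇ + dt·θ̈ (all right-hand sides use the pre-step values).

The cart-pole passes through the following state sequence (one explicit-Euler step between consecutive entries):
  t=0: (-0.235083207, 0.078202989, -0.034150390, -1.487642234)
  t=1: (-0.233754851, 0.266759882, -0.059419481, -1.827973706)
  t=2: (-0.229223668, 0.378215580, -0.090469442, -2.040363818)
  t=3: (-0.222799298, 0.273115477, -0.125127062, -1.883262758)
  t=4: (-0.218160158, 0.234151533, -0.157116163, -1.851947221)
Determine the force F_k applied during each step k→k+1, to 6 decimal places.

F_0 = 14.408204 N
F_1 = 8.477008 N
F_2 = -8.154608 N
F_3 = -3.126621 N

step 0→1:
  ẍ = (ẋ'−ẋ)/dt = (0.266759882−0.078202989)/0.016986 = 11.100724
  θ̈ = (θ̇'−θ̇)/dt = (-1.827973706−-1.487642234)/0.016986 = -20.035999
  sinθ=-0.034144, cosθ=0.999417
  F = (M+m)·ẍ + m·l·cosθ·θ̈ − m·l·sinθ·θ̇² = 16.017390 + -1.615281 − -0.006095 = 14.408204
step 1→2:
  ẍ = (ẋ'−ẋ)/dt = (0.378215580−0.266759882)/0.016986 = 6.561621
  θ̈ = (θ̇'−θ̇)/dt = (-2.040363818−-1.827973706)/0.016986 = -12.503833
  sinθ=-0.059385, cosθ=0.998235
  F = (M+m)·ẍ + m·l·cosθ·θ̈ − m·l·sinθ·θ̇² = 9.467855 + -1.006854 − -0.016007 = 8.477008
step 2→3:
  ẍ = (ẋ'−ẋ)/dt = (0.273115477−0.378215580)/0.016986 = -6.187455
  θ̈ = (θ̇'−θ̇)/dt = (-1.883262758−-2.040363818)/0.016986 = 9.248856
  sinθ=-0.090346, cosθ=0.995910
  F = (M+m)·ẍ + m·l·cosθ·θ̈ − m·l·sinθ·θ̇² = -8.927965 + 0.743017 − -0.030340 = -8.154608
step 3→4:
  ẍ = (ẋ'−ẋ)/dt = (0.234151533−0.273115477)/0.016986 = -2.293886
  θ̈ = (θ̇'−θ̇)/dt = (-1.851947221−-1.883262758)/0.016986 = 1.843609
  sinθ=-0.124801, cosθ=0.992182
  F = (M+m)·ẍ + m·l·cosθ·θ̈ − m·l·sinθ·θ̇² = -3.309880 + 0.147554 − -0.035705 = -3.126621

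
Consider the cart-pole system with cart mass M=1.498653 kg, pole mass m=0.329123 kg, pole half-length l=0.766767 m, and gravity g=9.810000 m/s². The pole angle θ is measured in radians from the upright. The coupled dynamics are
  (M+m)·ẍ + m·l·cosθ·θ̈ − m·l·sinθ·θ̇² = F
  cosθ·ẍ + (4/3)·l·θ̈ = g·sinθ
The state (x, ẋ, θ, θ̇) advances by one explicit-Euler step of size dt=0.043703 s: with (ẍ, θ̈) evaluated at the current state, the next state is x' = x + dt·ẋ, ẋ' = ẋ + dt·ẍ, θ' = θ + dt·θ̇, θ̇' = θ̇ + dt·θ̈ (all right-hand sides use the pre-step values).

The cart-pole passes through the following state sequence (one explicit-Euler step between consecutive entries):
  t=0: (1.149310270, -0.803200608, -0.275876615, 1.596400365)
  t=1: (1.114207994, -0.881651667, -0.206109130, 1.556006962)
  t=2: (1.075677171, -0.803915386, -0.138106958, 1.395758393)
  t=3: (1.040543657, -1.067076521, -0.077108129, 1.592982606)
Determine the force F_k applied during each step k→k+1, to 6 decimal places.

step 0→1:
  ẍ = (ẋ'−ẋ)/dt = (-0.881651667−-0.803200608)/0.043703 = -1.795096
  θ̈ = (θ̇'−θ̇)/dt = (1.556006962−1.596400365)/0.043703 = -0.924271
  sinθ=-0.272391, cosθ=0.962187
  F = (M+m)·ẍ + m·l·cosθ·θ̈ − m·l·sinθ·θ̇² = -3.281032 + -0.224430 − -0.175185 = -3.330277
step 1→2:
  ẍ = (ẋ'−ẋ)/dt = (-0.803915386−-0.881651667)/0.043703 = 1.778740
  θ̈ = (θ̇'−θ̇)/dt = (1.395758393−1.556006962)/0.043703 = -3.666764
  sinθ=-0.204653, cosθ=0.978835
  F = (M+m)·ẍ + m·l·cosθ·θ̈ − m·l·sinθ·θ̇² = 3.251139 + -0.905762 − -0.125044 = 2.470421
step 2→3:
  ẍ = (ẋ'−ẋ)/dt = (-1.067076521−-0.803915386)/0.043703 = -6.021581
  θ̈ = (θ̇'−θ̇)/dt = (1.592982606−1.395758393)/0.043703 = 4.512830
  sinθ=-0.137668, cosθ=0.990478
  F = (M+m)·ẍ + m·l·cosθ·θ̈ − m·l·sinθ·θ̇² = -11.006100 + 1.128017 − -0.067682 = -9.810401

F_0 = -3.330277 N
F_1 = 2.470421 N
F_2 = -9.810401 N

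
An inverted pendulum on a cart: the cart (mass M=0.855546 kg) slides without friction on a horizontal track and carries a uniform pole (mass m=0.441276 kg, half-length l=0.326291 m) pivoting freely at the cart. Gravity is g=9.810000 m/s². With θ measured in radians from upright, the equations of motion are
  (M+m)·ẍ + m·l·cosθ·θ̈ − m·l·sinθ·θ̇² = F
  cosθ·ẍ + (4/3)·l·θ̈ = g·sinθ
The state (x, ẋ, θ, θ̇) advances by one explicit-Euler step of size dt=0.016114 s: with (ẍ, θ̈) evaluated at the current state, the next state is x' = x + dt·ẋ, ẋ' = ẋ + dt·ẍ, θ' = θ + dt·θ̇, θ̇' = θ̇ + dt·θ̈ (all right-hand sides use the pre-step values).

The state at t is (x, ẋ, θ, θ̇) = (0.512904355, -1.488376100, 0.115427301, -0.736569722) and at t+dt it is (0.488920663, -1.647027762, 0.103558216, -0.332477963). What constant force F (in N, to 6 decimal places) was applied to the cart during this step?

ẍ = (ẋ'−ẋ)/dt = (-1.647027762−-1.488376100)/0.016114 = -9.845579
θ̈ = (θ̇'−θ̇)/dt = (-0.332477963−-0.736569722)/0.016114 = 25.077061
sinθ=0.115171, cosθ=0.993346
F = (M+m)·ẍ + m·l·cosθ·θ̈ − m·l·sinθ·θ̇² = -12.767964 + 3.586678 − 0.008997 = -9.190282

F = -9.190282 N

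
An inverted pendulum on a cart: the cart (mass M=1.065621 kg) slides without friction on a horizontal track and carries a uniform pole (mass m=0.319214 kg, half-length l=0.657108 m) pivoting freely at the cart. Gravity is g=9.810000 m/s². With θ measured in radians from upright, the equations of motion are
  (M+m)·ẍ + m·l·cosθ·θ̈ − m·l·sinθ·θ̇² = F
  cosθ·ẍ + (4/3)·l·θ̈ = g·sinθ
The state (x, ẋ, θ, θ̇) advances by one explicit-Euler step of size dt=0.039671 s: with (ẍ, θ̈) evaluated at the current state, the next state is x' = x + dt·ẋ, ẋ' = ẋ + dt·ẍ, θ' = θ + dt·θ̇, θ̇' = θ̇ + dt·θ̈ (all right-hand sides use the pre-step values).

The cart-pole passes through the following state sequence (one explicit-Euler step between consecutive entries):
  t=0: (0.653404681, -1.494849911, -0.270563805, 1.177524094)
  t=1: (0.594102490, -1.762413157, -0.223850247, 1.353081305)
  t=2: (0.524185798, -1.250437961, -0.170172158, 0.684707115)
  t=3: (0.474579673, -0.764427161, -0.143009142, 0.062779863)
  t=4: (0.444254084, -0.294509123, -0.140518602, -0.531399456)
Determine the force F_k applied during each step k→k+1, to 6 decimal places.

step 0→1:
  ẍ = (ẋ'−ẋ)/dt = (-1.762413157−-1.494849911)/0.039671 = -6.744555
  θ̈ = (θ̇'−θ̇)/dt = (1.353081305−1.177524094)/0.039671 = 4.425329
  sinθ=-0.267275, cosθ=0.963620
  F = (M+m)·ẍ + m·l·cosθ·θ̈ − m·l·sinθ·θ̇² = -9.340096 + 0.894479 − -0.077735 = -8.367882
step 1→2:
  ẍ = (ẋ'−ẋ)/dt = (-1.250437961−-1.762413157)/0.039671 = 12.905528
  θ̈ = (θ̇'−θ̇)/dt = (0.684707115−1.353081305)/0.039671 = -16.847929
  sinθ=-0.221985, cosθ=0.975050
  F = (M+m)·ẍ + m·l·cosθ·θ̈ − m·l·sinθ·θ̇² = 17.872027 + -3.445816 − -0.085249 = 14.511460
step 2→3:
  ẍ = (ẋ'−ẋ)/dt = (-0.764427161−-1.250437961)/0.039671 = 12.251035
  θ̈ = (θ̇'−θ̇)/dt = (0.062779863−0.684707115)/0.039671 = -15.677126
  sinθ=-0.169352, cosθ=0.985556
  F = (M+m)·ẍ + m·l·cosθ·θ̈ − m·l·sinθ·θ̇² = 16.965662 + -3.240905 − -0.016654 = 13.741411
step 3→4:
  ẍ = (ẋ'−ẋ)/dt = (-0.294509123−-0.764427161)/0.039671 = 11.845379
  θ̈ = (θ̇'−θ̇)/dt = (-0.531399456−0.062779863)/0.039671 = -14.977674
  sinθ=-0.142522, cosθ=0.989792
  F = (M+m)·ẍ + m·l·cosθ·θ̈ − m·l·sinθ·θ̇² = 16.403896 + -3.109617 − -0.000118 = 13.294397

F_0 = -8.367882 N
F_1 = 14.511460 N
F_2 = 13.741411 N
F_3 = 13.294397 N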